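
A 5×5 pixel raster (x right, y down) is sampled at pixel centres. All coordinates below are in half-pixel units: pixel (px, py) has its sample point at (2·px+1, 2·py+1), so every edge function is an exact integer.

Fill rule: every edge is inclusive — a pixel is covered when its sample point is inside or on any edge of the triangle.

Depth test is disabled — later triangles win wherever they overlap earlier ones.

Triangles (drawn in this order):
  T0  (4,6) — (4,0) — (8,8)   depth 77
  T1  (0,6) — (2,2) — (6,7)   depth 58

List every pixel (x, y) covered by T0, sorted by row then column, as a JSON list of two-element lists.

T0:
  2·area = 24
  edge (4, 6)→(4, 0): d=(0,-6) inclusive
  edge (4, 0)→(8, 8): d=(4,8) inclusive
  edge (8, 8)→(4, 6): d=(-4,-2) inclusive
    (2,1)@(5, 3): e=[6,4,14] → █
    (3,1)@(7, 3): e=[18,-12,18] → ·
    (2,2)@(5, 5): e=[6,12,6] → █
    (3,2)@(7, 5): e=[18,-4,10] → ·
    (2,3)@(5, 7): e=[6,20,-2] → ·
    (3,3)@(7, 7): e=[18,4,2] → █
    (4,3)@(9, 7): e=[30,-12,6] → ·
    (3,4)@(7, 9): e=[18,12,-6] → ·
  covered (3 px):
    · · · · ·
    · · █ · ·
    · · █ · ·
    · · · █ ·
    · · · · ·
T1:
  2·area = 26
  edge (0, 6)→(2, 2): d=(2,-4) inclusive
  edge (2, 2)→(6, 7): d=(4,5) inclusive
  edge (6, 7)→(0, 6): d=(-6,-1) inclusive
    (0,2)@(1, 5): e=[2,17,7] → █
    (1,2)@(3, 5): e=[10,7,9] → █
    (2,2)@(5, 5): e=[18,-3,11] → ·
    (0,3)@(1, 7): e=[6,25,-5] → ·
    (1,3)@(3, 7): e=[14,15,-3] → ·
  covered (2 px):
    · · · · ·
    · · · · ·
    █ █ · · ·
    · · · · ·
    · · · · ·

Final: [[2,1],[2,2],[3,3]]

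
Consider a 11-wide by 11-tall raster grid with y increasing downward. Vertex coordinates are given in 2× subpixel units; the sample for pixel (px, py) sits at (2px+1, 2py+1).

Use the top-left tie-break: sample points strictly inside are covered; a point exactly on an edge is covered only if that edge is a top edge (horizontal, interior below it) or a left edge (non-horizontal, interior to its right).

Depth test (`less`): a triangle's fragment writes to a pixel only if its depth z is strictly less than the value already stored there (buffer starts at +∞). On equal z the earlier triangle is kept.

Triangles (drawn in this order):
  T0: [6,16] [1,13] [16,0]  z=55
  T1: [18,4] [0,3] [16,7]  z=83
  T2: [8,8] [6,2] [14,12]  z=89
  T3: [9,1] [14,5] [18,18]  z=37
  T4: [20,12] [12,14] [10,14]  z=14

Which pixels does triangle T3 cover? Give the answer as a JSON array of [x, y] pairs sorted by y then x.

T0:
  2·area = 110
  edge (6, 16)→(1, 13): d=(-5,-3) top-left  bias=+0
  edge (1, 13)→(16, 0): d=(15,-13) top-left  bias=+0
  edge (16, 0)→(6, 16): d=(-10,16) right/bottom  bias=-1
    (7,0)@(15, 1): e=[102,2,6] → █
    (8,0)@(17, 1): e=[108,28,-26] → ·
    (6,1)@(13, 3): e=[86,6,18] → █
    (7,1)@(15, 3): e=[92,32,-14] → ·
    (5,2)@(11, 5): e=[70,10,30] → █
    (6,2)@(13, 5): e=[76,36,-2] → ·
    (4,3)@(9, 7): e=[54,14,42] → █
    (6,3)@(13, 7): e=[66,66,-22] → ·
    (3,4)@(7, 9): e=[38,18,54] → █
    (5,4)@(11, 9): e=[50,70,-10] → ·
    (2,5)@(5, 11): e=[22,22,66] → █
    (5,5)@(11, 11): e=[40,100,-30] → ·
    (0,6)@(1, 13): e=[0,0,110] → █  [on edge]
    (5,9)@(11, 19): e=[0,220,-110] → ·  [on edge]
  covered (15 px):
    · · · · · · · █ · · ·
    · · · · · · █ · · · ·
    · · · · · █ · · · · ·
    · · · · █ █ · · · · ·
    · · · █ █ · · · · · ·
    · · █ █ █ · · · · · ·
    █ █ █ █ · · · · · · ·
    · · █ · · · · · · · ·
    · · · · · · · · · · ·
    · · · · · · · · · · ·
    · · · · · · · · · · ·
T1:
  2·area = 56  (B↔C swapped to make it positive)
  edge (18, 4)→(16, 7): d=(-2,3) right/bottom  bias=-1
  edge (16, 7)→(0, 3): d=(-16,-4) top-left  bias=+0
  edge (0, 3)→(18, 4): d=(18,1) right/bottom  bias=-1
    (4,2)@(9, 5): e=[25,4,27] → █
    (5,2)@(11, 5): e=[19,12,25] → █
    (6,2)@(13, 5): e=[13,20,23] → █
    (7,2)@(15, 5): e=[7,28,21] → █
    (8,2)@(17, 5): e=[1,36,19] → █
    (9,2)@(19, 5): e=[-5,44,17] → ·
    (4,3)@(9, 7): e=[21,-28,63] → ·
    (5,3)@(11, 7): e=[15,-20,61] → ·
    (6,3)@(13, 7): e=[9,-12,59] → ·
    (7,3)@(15, 7): e=[3,-4,57] → ·
    (8,3)@(17, 7): e=[-3,4,55] → ·
  covered (5 px):
    · · · · · · · · · · ·
    · · · · · · · · · · ·
    · · · · █ █ █ █ █ · ·
    · · · · · · · · · · ·
    · · · · · · · · · · ·
    · · · · · · · · · · ·
    · · · · · · · · · · ·
    · · · · · · · · · · ·
    · · · · · · · · · · ·
    · · · · · · · · · · ·
    · · · · · · · · · · ·
T2:
  2·area = 28
  edge (8, 8)→(6, 2): d=(-2,-6) top-left  bias=+0
  edge (6, 2)→(14, 12): d=(8,10) right/bottom  bias=-1
  edge (14, 12)→(8, 8): d=(-6,-4) top-left  bias=+0
    (3,2)@(7, 5): e=[0,14,14] → █  [on edge]
    (4,2)@(9, 5): e=[12,-6,22] → ·
    (3,3)@(7, 7): e=[-4,30,2] → ·
    (4,3)@(9, 7): e=[8,10,10] → █
    (5,3)@(11, 7): e=[20,-10,18] → ·
    (4,4)@(9, 9): e=[4,26,-2] → ·
    (5,4)@(11, 9): e=[16,6,6] → █
    (6,4)@(13, 9): e=[28,-14,14] → ·
    (4,5)@(9, 11): e=[0,42,-14] → ·  [on edge]
    (5,5)@(11, 11): e=[12,22,-6] → ·
    (6,5)@(13, 11): e=[24,2,2] → █
    (7,5)@(15, 11): e=[36,-18,10] → ·
    (5,8)@(11, 17): e=[0,70,-42] → ·  [on edge]
  covered (4 px):
    · · · · · · · · · · ·
    · · · · · · · · · · ·
    · · · █ · · · · · · ·
    · · · · █ · · · · · ·
    · · · · · █ · · · · ·
    · · · · · · █ · · · ·
    · · · · · · · · · · ·
    · · · · · · · · · · ·
    · · · · · · · · · · ·
    · · · · · · · · · · ·
    · · · · · · · · · · ·
T3:
  2·area = 49
  edge (9, 1)→(14, 5): d=(5,4) right/bottom  bias=-1
  edge (14, 5)→(18, 18): d=(4,13) right/bottom  bias=-1
  edge (18, 18)→(9, 1): d=(-9,-17) top-left  bias=+0
    (4,0)@(9, 1): e=[0,49,0] → ·  [on edge]
    (5,1)@(11, 3): e=[2,31,16] → █
    (6,1)@(13, 3): e=[-6,5,50] → ·
    (5,2)@(11, 5): e=[12,39,-2] → ·
    (6,2)@(13, 5): e=[4,13,32] → █
    (7,2)@(15, 5): e=[-4,-13,66] → ·
    (6,3)@(13, 7): e=[14,21,14] → █
    (7,3)@(15, 7): e=[6,-5,48] → ·
    (6,4)@(13, 9): e=[24,29,-4] → ·
    (7,4)@(15, 9): e=[16,3,30] → █
    (8,4)@(17, 9): e=[8,-23,64] → ·
    (9,4)@(19, 9): e=[0,-49,98] → ·  [on edge]
  covered (6 px):
    · · · · · · · · · · ·
    · · · · · █ · · · · ·
    · · · · · · █ · · · ·
    · · · · · · █ · · · ·
    · · · · · · · █ · · ·
    · · · · · · · █ · · ·
    · · · · · · · · · · ·
    · · · · · · · · █ · ·
    · · · · · · · · · · ·
    · · · · · · · · · · ·
    · · · · · · · · · · ·
T4:
  2·area = 4
  edge (20, 12)→(12, 14): d=(-8,2) right/bottom  bias=-1
  edge (12, 14)→(10, 14): d=(-2,0) right/bottom  bias=-1
  edge (10, 14)→(20, 12): d=(10,-2) top-left  bias=+0
    (7,6)@(15, 13): e=[2,2,0] → █  [on edge]
    (8,6)@(17, 13): e=[-2,2,4] → ·
    (2,7)@(5, 15): e=[6,-2,0] → ·  [on edge]
    (7,7)@(15, 15): e=[-14,-2,20] → ·
  covered (1 px):
    · · · · · · · · · · ·
    · · · · · · · · · · ·
    · · · · · · · · · · ·
    · · · · · · · · · · ·
    · · · · · · · · · · ·
    · · · · · · · · · · ·
    · · · · · · · █ · · ·
    · · · · · · · · · · ·
    · · · · · · · · · · ·
    · · · · · · · · · · ·
    · · · · · · · · · · ·

Answer: [[5,1],[6,2],[6,3],[7,4],[7,5],[8,7]]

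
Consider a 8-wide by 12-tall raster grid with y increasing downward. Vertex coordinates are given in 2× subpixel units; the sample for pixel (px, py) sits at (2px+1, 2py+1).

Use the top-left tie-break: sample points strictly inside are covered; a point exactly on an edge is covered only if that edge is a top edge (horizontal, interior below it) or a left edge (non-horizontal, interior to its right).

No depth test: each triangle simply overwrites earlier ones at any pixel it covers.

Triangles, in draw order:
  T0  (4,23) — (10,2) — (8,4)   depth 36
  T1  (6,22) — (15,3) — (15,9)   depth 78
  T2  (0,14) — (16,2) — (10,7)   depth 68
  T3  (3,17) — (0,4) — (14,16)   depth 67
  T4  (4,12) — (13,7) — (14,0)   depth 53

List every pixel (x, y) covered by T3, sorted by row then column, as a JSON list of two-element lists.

T0:
  2·area = 30  (B↔C swapped to make it positive)
  edge (4, 23)→(8, 4): d=(4,-19) top-left  bias=+0
  edge (8, 4)→(10, 2): d=(2,-2) top-left  bias=+0
  edge (10, 2)→(4, 23): d=(-6,21) right/bottom  bias=-1
    (5,0)@(11, 1): e=[45,0,-15] → ·  [on edge]
    (4,1)@(9, 3): e=[15,0,15] → █  [on edge]
    (5,1)@(11, 3): e=[53,4,-27] → ·
    (3,2)@(7, 5): e=[-15,0,45] → ·  [on edge]
    (4,2)@(9, 5): e=[23,4,3] → █
    (5,2)@(11, 5): e=[61,8,-39] → ·
    (2,3)@(5, 7): e=[-45,0,75] → ·  [on edge]
    (4,3)@(9, 7): e=[31,8,-9] → ·
    (1,4)@(3, 9): e=[-75,0,105] → ·  [on edge]
    (3,4)@(7, 9): e=[1,8,21] → █
    (4,4)@(9, 9): e=[39,12,-21] → ·
    (0,5)@(1, 11): e=[-105,0,135] → ·  [on edge]
  covered (5 px):
    · · · · · · · ·
    · · · · █ · · ·
    · · · · █ · · ·
    · · · · · · · ·
    · · · █ · · · ·
    · · · █ · · · ·
    · · · · · · · ·
    · · · · · · · ·
    · · · · · · · ·
    · · █ · · · · ·
    · · · · · · · ·
    · · · · · · · ·
T1:
  2·area = 54
  edge (6, 22)→(15, 3): d=(9,-19) top-left  bias=+0
  edge (15, 3)→(15, 9): d=(0,6) right/bottom  bias=-1
  edge (15, 9)→(6, 22): d=(-9,13) right/bottom  bias=-1
    (7,0)@(15, 1): e=[-18,0,72] → ·  [on edge]
    (7,1)@(15, 3): e=[0,0,54] → ·  [on edge]
    (7,2)@(15, 5): e=[18,0,36] → ·  [on edge]
    (7,3)@(15, 7): e=[36,0,18] → ·  [on edge]
    (6,4)@(13, 9): e=[16,12,26] → █
    (7,4)@(15, 9): e=[54,0,0] → ·  [on edge]
    (6,5)@(13, 11): e=[34,12,8] → █
    (7,5)@(15, 11): e=[72,0,-18] → ·  [on edge]
    (5,6)@(11, 13): e=[14,24,16] → █
    (6,6)@(13, 13): e=[52,12,-10] → ·
    (7,6)@(15, 13): e=[90,0,-36] → ·  [on edge]
    (5,7)@(11, 15): e=[32,24,-2] → ·
    (7,7)@(15, 15): e=[108,0,-54] → ·  [on edge]
    (7,8)@(15, 17): e=[126,0,-72] → ·  [on edge]
    (7,9)@(15, 19): e=[144,0,-90] → ·  [on edge]
    (7,10)@(15, 21): e=[162,0,-108] → ·  [on edge]
    (7,11)@(15, 23): e=[180,0,-126] → ·  [on edge]
  covered (4 px):
    · · · · · · · ·
    · · · · · · · ·
    · · · · · · · ·
    · · · · · · · ·
    · · · · · · █ ·
    · · · · · · █ ·
    · · · · · █ · ·
    · · · · · · · ·
    · · · · █ · · ·
    · · · · · · · ·
    · · · · · · · ·
    · · · · · · · ·
T2:
  2·area = 8
  edge (0, 14)→(16, 2): d=(16,-12) top-left  bias=+0
  edge (16, 2)→(10, 7): d=(-6,5) right/bottom  bias=-1
  edge (10, 7)→(0, 14): d=(-10,7) right/bottom  bias=-1
    (3,4)@(7, 9): e=[4,3,1] → █
    (4,4)@(9, 9): e=[28,-7,-13] → ·
    (3,5)@(7, 11): e=[36,-9,-19] → ·
  covered (1 px):
    · · · · · · · ·
    · · · · · · · ·
    · · · · · · · ·
    · · · · · · · ·
    · · · █ · · · ·
    · · · · · · · ·
    · · · · · · · ·
    · · · · · · · ·
    · · · · · · · ·
    · · · · · · · ·
    · · · · · · · ·
    · · · · · · · ·
T3:
  2·area = 146
  edge (3, 17)→(0, 4): d=(-3,-13) top-left  bias=+0
  edge (0, 4)→(14, 16): d=(14,12) right/bottom  bias=-1
  edge (14, 16)→(3, 17): d=(-11,1) right/bottom  bias=-1
    (0,2)@(1, 5): e=[10,2,134] → █
    (1,2)@(3, 5): e=[36,-22,132] → ·
    (0,3)@(1, 7): e=[4,30,112] → █
    (1,3)@(3, 7): e=[30,6,110] → █
    (2,3)@(5, 7): e=[56,-18,108] → ·
    (0,4)@(1, 9): e=[-2,58,90] → ·
    (1,4)@(3, 9): e=[24,34,88] → █
    (2,4)@(5, 9): e=[50,10,86] → █
    (3,4)@(7, 9): e=[76,-14,84] → ·
    (1,5)@(3, 11): e=[18,62,66] → █
    (3,5)@(7, 11): e=[70,14,62] → █
    (4,5)@(9, 11): e=[96,-10,60] → ·
    (1,8)@(3, 17): e=[0,146,0] → ·  [on edge]
  covered (17 px):
    · · · · · · · ·
    · · · · · · · ·
    █ · · · · · · ·
    █ █ · · · · · ·
    · █ █ · · · · ·
    · █ █ █ · · · ·
    · █ █ █ █ · · ·
    · █ █ █ █ █ · ·
    · · · · · · · ·
    · · · · · · · ·
    · · · · · · · ·
    · · · · · · · ·
T4:
  2·area = 58  (B↔C swapped to make it positive)
  edge (4, 12)→(14, 0): d=(10,-12) top-left  bias=+0
  edge (14, 0)→(13, 7): d=(-1,7) right/bottom  bias=-1
  edge (13, 7)→(4, 12): d=(-9,5) right/bottom  bias=-1
    (6,1)@(13, 3): e=[18,4,36] → █
    (7,1)@(15, 3): e=[42,-10,26] → ·
    (5,2)@(11, 5): e=[14,16,28] → █
    (7,2)@(15, 5): e=[62,-12,8] → ·
    (4,3)@(9, 7): e=[10,28,20] → █
    (6,3)@(13, 7): e=[58,0,0] → ·  [on edge]
    (3,4)@(7, 9): e=[6,40,12] → █
    (5,4)@(11, 9): e=[54,12,-8] → ·
    (2,5)@(5, 11): e=[2,52,4] → █
    (3,5)@(7, 11): e=[26,38,-6] → ·
    (4,5)@(9, 11): e=[50,24,-16] → ·
    (2,6)@(5, 13): e=[22,50,-14] → ·
    (5,10)@(11, 21): e=[174,0,-116] → ·  [on edge]
  covered (8 px):
    · · · · · · · ·
    · · · · · · █ ·
    · · · · · █ █ ·
    · · · · █ █ · ·
    · · · █ █ · · ·
    · · █ · · · · ·
    · · · · · · · ·
    · · · · · · · ·
    · · · · · · · ·
    · · · · · · · ·
    · · · · · · · ·
    · · · · · · · ·

Result: [[0,2],[0,3],[1,3],[1,4],[2,4],[1,5],[2,5],[3,5],[1,6],[2,6],[3,6],[4,6],[1,7],[2,7],[3,7],[4,7],[5,7]]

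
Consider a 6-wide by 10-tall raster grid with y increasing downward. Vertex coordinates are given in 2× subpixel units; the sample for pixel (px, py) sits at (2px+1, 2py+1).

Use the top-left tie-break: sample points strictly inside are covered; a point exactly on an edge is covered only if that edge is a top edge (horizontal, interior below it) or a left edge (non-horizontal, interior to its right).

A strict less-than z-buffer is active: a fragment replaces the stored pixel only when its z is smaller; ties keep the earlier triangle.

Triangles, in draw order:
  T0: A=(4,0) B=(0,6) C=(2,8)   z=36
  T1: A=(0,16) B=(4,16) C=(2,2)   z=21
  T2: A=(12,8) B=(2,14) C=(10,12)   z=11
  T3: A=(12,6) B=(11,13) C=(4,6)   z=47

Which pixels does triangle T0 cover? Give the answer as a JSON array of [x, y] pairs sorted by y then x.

T0:
  2·area = 20  (B↔C swapped to make it positive)
  edge (4, 0)→(2, 8): d=(-2,8) right/bottom  bias=-1
  edge (2, 8)→(0, 6): d=(-2,-2) top-left  bias=+0
  edge (0, 6)→(4, 0): d=(4,-6) top-left  bias=+0
    (1,1)@(3, 3): e=[2,12,6] → █
    (2,1)@(5, 3): e=[-14,16,18] → ·
    (0,2)@(1, 5): e=[14,4,2] → █
    (1,2)@(3, 5): e=[-2,8,14] → ·
    (0,3)@(1, 7): e=[10,0,10] → █  [on edge]
    (1,3)@(3, 7): e=[-6,4,22] → ·
    (0,4)@(1, 9): e=[6,-4,18] → ·
    (1,4)@(3, 9): e=[-10,0,30] → ·  [on edge]
    (2,5)@(5, 11): e=[-30,0,50] → ·  [on edge]
    (3,6)@(7, 13): e=[-50,0,70] → ·  [on edge]
    (4,7)@(9, 15): e=[-70,0,90] → ·  [on edge]
    (5,8)@(11, 17): e=[-90,0,110] → ·  [on edge]
  covered (3 px):
    · · · · · ·
    · █ · · · ·
    █ · · · · ·
    █ · · · · ·
    · · · · · ·
    · · · · · ·
    · · · · · ·
    · · · · · ·
    · · · · · ·
    · · · · · ·
T1:
  2·area = 56  (B↔C swapped to make it positive)
  edge (0, 16)→(2, 2): d=(2,-14) top-left  bias=+0
  edge (2, 2)→(4, 16): d=(2,14) right/bottom  bias=-1
  edge (4, 16)→(0, 16): d=(-4,0) right/bottom  bias=-1
    (0,4)@(1, 9): e=[0,28,28] → █  [on edge]
    (1,4)@(3, 9): e=[28,0,28] → ·  [on edge]
    (0,5)@(1, 11): e=[4,32,20] → █
    (1,5)@(3, 11): e=[32,4,20] → █
    (2,5)@(5, 11): e=[60,-24,20] → ·
    (0,6)@(1, 13): e=[8,36,12] → █
    (2,6)@(5, 13): e=[64,-20,12] → ·
    (0,7)@(1, 15): e=[12,40,4] → █
    (2,7)@(5, 15): e=[68,-16,4] → ·
    (0,8)@(1, 17): e=[16,44,-4] → ·
    (1,8)@(3, 17): e=[44,16,-4] → ·
  covered (7 px):
    · · · · · ·
    · · · · · ·
    · · · · · ·
    · · · · · ·
    █ · · · · ·
    █ █ · · · ·
    █ █ · · · ·
    █ █ · · · ·
    · · · · · ·
    · · · · · ·
T2:
  2·area = 28  (B↔C swapped to make it positive)
  edge (12, 8)→(10, 12): d=(-2,4) right/bottom  bias=-1
  edge (10, 12)→(2, 14): d=(-8,2) right/bottom  bias=-1
  edge (2, 14)→(12, 8): d=(10,-6) top-left  bias=+0
    (5,4)@(11, 9): e=[2,22,4] → █
    (3,5)@(7, 11): e=[14,14,0] → █  [on edge]
    (4,5)@(9, 11): e=[6,10,12] → █
    (5,5)@(11, 11): e=[-2,6,24] → ·
    (2,6)@(5, 13): e=[18,2,8] → █
    (3,6)@(7, 13): e=[10,-2,20] → ·
    (4,6)@(9, 13): e=[2,-6,32] → ·
    (2,7)@(5, 15): e=[14,-14,28] → ·
  covered (4 px):
    · · · · · ·
    · · · · · ·
    · · · · · ·
    · · · · · ·
    · · · · · █
    · · · █ █ ·
    · · █ · · ·
    · · · · · ·
    · · · · · ·
    · · · · · ·
T3:
  2·area = 56
  edge (12, 6)→(11, 13): d=(-1,7) right/bottom  bias=-1
  edge (11, 13)→(4, 6): d=(-7,-7) top-left  bias=+0
  edge (4, 6)→(12, 6): d=(8,0) top-left  bias=+0
    (0,1)@(1, 3): e=[80,0,-24] → ·  [on edge]
    (1,2)@(3, 5): e=[64,0,-8] → ·  [on edge]
    (2,3)@(5, 7): e=[48,0,8] → █  [on edge]
    (3,3)@(7, 7): e=[34,14,8] → █
    (4,3)@(9, 7): e=[20,28,8] → █
    (5,3)@(11, 7): e=[6,42,8] → █
    (2,4)@(5, 9): e=[46,-14,24] → ·
    (3,4)@(7, 9): e=[32,0,24] → █  [on edge]
    (3,5)@(7, 11): e=[30,-14,40] → ·
    (4,5)@(9, 11): e=[16,0,40] → █  [on edge]
    (4,6)@(9, 13): e=[14,-14,56] → ·
    (5,6)@(11, 13): e=[0,0,56] → ·  [on edge]
  covered (9 px):
    · · · · · ·
    · · · · · ·
    · · · · · ·
    · · █ █ █ █
    · · · █ █ █
    · · · · █ █
    · · · · · ·
    · · · · · ·
    · · · · · ·
    · · · · · ·

Answer: [[1,1],[0,2],[0,3]]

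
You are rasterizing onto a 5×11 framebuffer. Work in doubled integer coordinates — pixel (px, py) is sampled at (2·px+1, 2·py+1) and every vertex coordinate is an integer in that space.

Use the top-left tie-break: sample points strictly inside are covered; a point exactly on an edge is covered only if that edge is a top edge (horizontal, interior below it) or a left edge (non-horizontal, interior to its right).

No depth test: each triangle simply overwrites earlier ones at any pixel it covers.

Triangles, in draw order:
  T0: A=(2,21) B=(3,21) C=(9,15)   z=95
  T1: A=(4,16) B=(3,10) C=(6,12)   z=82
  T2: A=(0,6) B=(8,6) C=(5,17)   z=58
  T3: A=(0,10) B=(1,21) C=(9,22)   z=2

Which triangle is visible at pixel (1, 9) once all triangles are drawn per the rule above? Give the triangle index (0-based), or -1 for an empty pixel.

T0:
  2·area = 6  (B↔C swapped to make it positive)
  edge (2, 21)→(9, 15): d=(7,-6) top-left  bias=+0
  edge (9, 15)→(3, 21): d=(-6,6) right/bottom  bias=-1
  edge (3, 21)→(2, 21): d=(-1,0) right/bottom  bias=-1
    (4,7)@(9, 15): e=[0,0,6] → ·  [on edge]
    (3,8)@(7, 17): e=[2,0,4] → ·  [on edge]
    (2,9)@(5, 19): e=[4,0,2] → ·  [on edge]
    (0,10)@(1, 21): e=[-6,12,0] → ·  [on edge]
    (1,10)@(3, 21): e=[6,0,0] → ·  [on edge]
    (2,10)@(5, 21): e=[18,-12,0] → ·  [on edge]
    (3,10)@(7, 21): e=[30,-24,0] → ·  [on edge]
    (4,10)@(9, 21): e=[42,-36,0] → ·  [on edge]
  covered (0 px):
    · · · · ·
    · · · · ·
    · · · · ·
    · · · · ·
    · · · · ·
    · · · · ·
    · · · · ·
    · · · · ·
    · · · · ·
    · · · · ·
    · · · · ·
T1:
  2·area = 16
  edge (4, 16)→(3, 10): d=(-1,-6) top-left  bias=+0
  edge (3, 10)→(6, 12): d=(3,2) right/bottom  bias=-1
  edge (6, 12)→(4, 16): d=(-2,4) right/bottom  bias=-1
    (2,6)@(5, 13): e=[9,5,2] → █
    (3,6)@(7, 13): e=[21,1,-6] → ·
    (2,7)@(5, 15): e=[7,11,-2] → ·
  covered (1 px):
    · · · · ·
    · · · · ·
    · · · · ·
    · · · · ·
    · · · · ·
    · · · · ·
    · · █ · ·
    · · · · ·
    · · · · ·
    · · · · ·
    · · · · ·
T2:
  2·area = 88
  edge (0, 6)→(8, 6): d=(8,0) top-left  bias=+0
  edge (8, 6)→(5, 17): d=(-3,11) right/bottom  bias=-1
  edge (5, 17)→(0, 6): d=(-5,-11) top-left  bias=+0
    (0,3)@(1, 7): e=[8,74,6] → █
    (1,3)@(3, 7): e=[8,52,28] → █
    (2,3)@(5, 7): e=[8,30,50] → █
    (3,3)@(7, 7): e=[8,8,72] → █
    (4,3)@(9, 7): e=[8,-14,94] → ·
    (0,4)@(1, 9): e=[24,68,-4] → ·
    (1,4)@(3, 9): e=[24,46,18] → █
    (4,4)@(9, 9): e=[24,-20,84] → ·
    (1,5)@(3, 11): e=[40,40,8] → █
    (3,5)@(7, 11): e=[40,-4,52] → ·
    (1,6)@(3, 13): e=[56,34,-2] → ·
    (2,6)@(5, 13): e=[56,12,20] → █
    (2,8)@(5, 17): e=[88,0,0] → ·  [on edge]
  covered (11 px):
    · · · · ·
    · · · · ·
    · · · · ·
    █ █ █ █ ·
    · █ █ █ ·
    · █ █ · ·
    · · █ · ·
    · · █ · ·
    · · · · ·
    · · · · ·
    · · · · ·
T3:
  2·area = 87  (B↔C swapped to make it positive)
  edge (0, 10)→(9, 22): d=(9,12) right/bottom  bias=-1
  edge (9, 22)→(1, 21): d=(-8,-1) top-left  bias=+0
  edge (1, 21)→(0, 10): d=(-1,-11) top-left  bias=+0
    (0,6)@(1, 13): e=[15,64,8] → █
    (1,6)@(3, 13): e=[-9,66,30] → ·
    (0,7)@(1, 15): e=[33,48,6] → █
    (1,7)@(3, 15): e=[9,50,28] → █
    (2,7)@(5, 15): e=[-15,52,50] → ·
    (0,8)@(1, 17): e=[51,32,4] → █
    (2,8)@(5, 17): e=[3,36,48] → █
    (3,8)@(7, 17): e=[-21,38,70] → ·
    (0,9)@(1, 19): e=[69,16,2] → █
    (3,9)@(7, 19): e=[-3,22,68] → ·
    (0,10)@(1, 21): e=[87,0,0] → █  [on edge]
    (3,10)@(7, 21): e=[15,6,66] → █
  covered (13 px):
    · · · · ·
    · · · · ·
    · · · · ·
    · · · · ·
    · · · · ·
    · · · · ·
    █ · · · ·
    █ █ · · ·
    █ █ █ · ·
    █ █ █ · ·
    █ █ █ █ ·

Z-buffer (winner per pixel, '.' = empty):
  . . . . .
  . . . . .
  . . . . .
  2 2 2 2 .
  . 2 2 2 .
  . 2 2 . .
  3 . 2 . .
  3 3 2 . .
  3 3 3 . .
  3 3 3 . .
  3 3 3 3 .

Result: 3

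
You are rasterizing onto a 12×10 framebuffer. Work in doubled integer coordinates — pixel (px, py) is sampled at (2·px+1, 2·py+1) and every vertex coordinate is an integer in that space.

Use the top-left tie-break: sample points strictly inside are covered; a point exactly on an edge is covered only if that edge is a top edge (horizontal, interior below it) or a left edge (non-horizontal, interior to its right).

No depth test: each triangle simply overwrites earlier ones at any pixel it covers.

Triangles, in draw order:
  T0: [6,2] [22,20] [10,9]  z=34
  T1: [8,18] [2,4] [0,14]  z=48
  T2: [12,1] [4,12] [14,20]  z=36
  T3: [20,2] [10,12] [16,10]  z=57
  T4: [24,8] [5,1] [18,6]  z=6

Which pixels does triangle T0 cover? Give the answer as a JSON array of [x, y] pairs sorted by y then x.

T0:
  2·area = 40
  edge (6, 2)→(22, 20): d=(16,18) right/bottom  bias=-1
  edge (22, 20)→(10, 9): d=(-12,-11) top-left  bias=+0
  edge (10, 9)→(6, 2): d=(-4,-7) top-left  bias=+0
    (4,3)@(9, 7): e=[26,13,1] → █
    (5,3)@(11, 7): e=[-10,35,15] → ·
    (4,4)@(9, 9): e=[58,-11,-7] → ·
    (5,4)@(11, 9): e=[22,11,7] → █
    (6,4)@(13, 9): e=[-14,33,21] → ·
    (5,5)@(11, 11): e=[54,-13,-1] → ·
    (6,5)@(13, 11): e=[18,9,13] → █
    (7,5)@(15, 11): e=[-18,31,27] → ·
    (6,6)@(13, 13): e=[50,-15,5] → ·
    (7,6)@(15, 13): e=[14,7,19] → █
    (8,6)@(17, 13): e=[-22,29,33] → ·
    (7,7)@(15, 15): e=[46,-17,11] → ·
  covered (7 px):
    · · · · · · · · · · · ·
    · · · · · · · · · · · ·
    · · · · · · · · · · · ·
    · · · · █ · · · · · · ·
    · · · · · █ · · · · · ·
    · · · · · · █ · · · · ·
    · · · · · · · █ · · · ·
    · · · · · · · · █ · · ·
    · · · · · · · · · █ · ·
    · · · · · · · · · · █ ·
T1:
  2·area = 88  (B↔C swapped to make it positive)
  edge (8, 18)→(0, 14): d=(-8,-4) top-left  bias=+0
  edge (0, 14)→(2, 4): d=(2,-10) top-left  bias=+0
  edge (2, 4)→(8, 18): d=(6,14) right/bottom  bias=-1
    (1,3)@(3, 7): e=[68,16,4] → █
    (2,3)@(5, 7): e=[76,36,-24] → ·
    (0,4)@(1, 9): e=[44,0,44] → █  [on edge]
    (2,4)@(5, 9): e=[60,40,-12] → ·
    (0,5)@(1, 11): e=[28,4,56] → █
    (2,5)@(5, 11): e=[44,44,0] → ·  [on edge]
    (0,6)@(1, 13): e=[12,8,68] → █
    (2,6)@(5, 13): e=[28,48,12] → █
    (3,6)@(7, 13): e=[36,68,-16] → ·
    (0,7)@(1, 15): e=[-4,12,80] → ·
    (1,7)@(3, 15): e=[4,32,52] → █
    (3,7)@(7, 15): e=[20,72,-4] → ·
  covered (11 px):
    · · · · · · · · · · · ·
    · · · · · · · · · · · ·
    · · · · · · · · · · · ·
    · █ · · · · · · · · · ·
    █ █ · · · · · · · · · ·
    █ █ · · · · · · · · · ·
    █ █ █ · · · · · · · · ·
    · █ █ · · · · · · · · ·
    · · · █ · · · · · · · ·
    · · · · · · · · · · · ·
T2:
  2·area = 174  (B↔C swapped to make it positive)
  edge (12, 1)→(14, 20): d=(2,19) right/bottom  bias=-1
  edge (14, 20)→(4, 12): d=(-10,-8) top-left  bias=+0
  edge (4, 12)→(12, 1): d=(8,-11) top-left  bias=+0
    (5,1)@(11, 3): e=[23,146,5] → █
    (6,1)@(13, 3): e=[-15,162,27] → ·
    (5,2)@(11, 5): e=[27,126,21] → █
    (6,2)@(13, 5): e=[-11,142,43] → ·
    (4,3)@(9, 7): e=[69,90,15] → █
    (6,3)@(13, 7): e=[-7,122,59] → ·
    (3,4)@(7, 9): e=[111,54,9] → █
    (6,4)@(13, 9): e=[-3,102,75] → ·
    (2,5)@(5, 11): e=[153,18,3] → █
    (6,5)@(13, 11): e=[1,82,91] → █
    (7,5)@(15, 11): e=[-37,98,113] → ·
    (2,6)@(5, 13): e=[157,-2,19] → ·
  covered (22 px):
    · · · · · · · · · · · ·
    · · · · · █ · · · · · ·
    · · · · · █ · · · · · ·
    · · · · █ █ · · · · · ·
    · · · █ █ █ · · · · · ·
    · · █ █ █ █ █ · · · · ·
    · · · █ █ █ █ · · · · ·
    · · · · █ █ █ · · · · ·
    · · · · · █ █ · · · · ·
    · · · · · · █ · · · · ·
T3:
  2·area = 40  (B↔C swapped to make it positive)
  edge (20, 2)→(16, 10): d=(-4,8) right/bottom  bias=-1
  edge (16, 10)→(10, 12): d=(-6,2) right/bottom  bias=-1
  edge (10, 12)→(20, 2): d=(10,-10) top-left  bias=+0
    (10,0)@(21, 1): e=[-4,44,0] → ·  [on edge]
    (9,1)@(19, 3): e=[4,36,0] → █  [on edge]
    (10,1)@(21, 3): e=[-12,32,20] → ·
    (8,2)@(17, 5): e=[12,28,0] → █  [on edge]
    (9,2)@(19, 5): e=[-4,24,20] → ·
    (7,3)@(15, 7): e=[20,20,0] → █  [on edge]
    (9,3)@(19, 7): e=[-12,12,40] → ·
    (6,4)@(13, 9): e=[28,12,0] → █  [on edge]
    (8,4)@(17, 9): e=[-4,4,40] → ·
    (9,4)@(19, 9): e=[-20,0,60] → ·  [on edge]
    (5,5)@(11, 11): e=[36,4,0] → █  [on edge]
    (6,5)@(13, 11): e=[20,0,20] → ·  [on edge]
    (3,6)@(7, 13): e=[60,0,-20] → ·  [on edge]
    (4,6)@(9, 13): e=[44,-4,0] → ·  [on edge]
    (0,7)@(1, 15): e=[100,0,-60] → ·  [on edge]
    (3,7)@(7, 15): e=[52,-12,0] → ·  [on edge]
    (2,8)@(5, 17): e=[60,-20,0] → ·  [on edge]
    (1,9)@(3, 19): e=[68,-28,0] → ·  [on edge]
  covered (7 px):
    · · · · · · · · · · · ·
    · · · · · · · · · █ · ·
    · · · · · · · · █ · · ·
    · · · · · · · █ █ · · ·
    · · · · · · █ █ · · · ·
    · · · · · █ · · · · · ·
    · · · · · · · · · · · ·
    · · · · · · · · · · · ·
    · · · · · · · · · · · ·
    · · · · · · · · · · · ·
T4:
  2·area = 4  (B↔C swapped to make it positive)
  edge (24, 8)→(18, 6): d=(-6,-2) top-left  bias=+0
  edge (18, 6)→(5, 1): d=(-13,-5) top-left  bias=+0
  edge (5, 1)→(24, 8): d=(19,7) right/bottom  bias=-1
    (1,0)@(3, 1): e=[0,-10,14] → ·  [on edge]
    (2,0)@(5, 1): e=[4,0,0] → ·  [on edge]
    (4,1)@(9, 3): e=[0,-6,10] → ·  [on edge]
    (7,2)@(15, 5): e=[0,-2,6] → ·  [on edge]
    (10,3)@(21, 7): e=[0,2,2] → █  [on edge]
    (11,3)@(23, 7): e=[4,12,-12] → ·
    (10,4)@(21, 9): e=[-12,-24,40] → ·
  covered (1 px):
    · · · · · · · · · · · ·
    · · · · · · · · · · · ·
    · · · · · · · · · · · ·
    · · · · · · · · · · █ ·
    · · · · · · · · · · · ·
    · · · · · · · · · · · ·
    · · · · · · · · · · · ·
    · · · · · · · · · · · ·
    · · · · · · · · · · · ·
    · · · · · · · · · · · ·

Final: [[4,3],[5,4],[6,5],[7,6],[8,7],[9,8],[10,9]]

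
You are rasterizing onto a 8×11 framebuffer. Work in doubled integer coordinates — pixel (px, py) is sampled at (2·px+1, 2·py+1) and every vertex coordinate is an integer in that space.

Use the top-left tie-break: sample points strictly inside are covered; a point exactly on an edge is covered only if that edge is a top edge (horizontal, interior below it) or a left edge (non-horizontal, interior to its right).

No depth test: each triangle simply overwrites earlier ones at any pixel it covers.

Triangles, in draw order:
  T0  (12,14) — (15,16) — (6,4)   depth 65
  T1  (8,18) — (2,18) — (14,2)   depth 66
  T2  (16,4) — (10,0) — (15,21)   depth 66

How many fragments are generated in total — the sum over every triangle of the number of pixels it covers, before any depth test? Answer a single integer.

T0:
  2·area = 18  (B↔C swapped to make it positive)
  edge (12, 14)→(6, 4): d=(-6,-10) top-left  bias=+0
  edge (6, 4)→(15, 16): d=(9,12) right/bottom  bias=-1
  edge (15, 16)→(12, 14): d=(-3,-2) top-left  bias=+0
    (4,4)@(9, 9): e=[0,9,9] → X  [on edge]
    (5,4)@(11, 9): e=[20,-15,13] → .
    (4,5)@(9, 11): e=[-12,27,3] → .
    (5,5)@(11, 11): e=[8,3,7] → X
    (6,5)@(13, 11): e=[28,-21,11] → .
    (5,6)@(11, 13): e=[-4,21,1] → .
    (7,9)@(15, 19): e=[0,27,-9] → .  [on edge]
  covered (2 px):
    . . . . . . . .
    . . . . . . . .
    . . . . . . . .
    . . . . . . . .
    . . . . X . . .
    . . . . . X . .
    . . . . . . . .
    . . . . . . . .
    . . . . . . . .
    . . . . . . . .
    . . . . . . . .
T1:
  2·area = 96
  edge (8, 18)→(2, 18): d=(-6,0) right/bottom  bias=-1
  edge (2, 18)→(14, 2): d=(12,-16) top-left  bias=+0
  edge (14, 2)→(8, 18): d=(-6,16) right/bottom  bias=-1
    (5,3)@(11, 7): e=[66,12,18] → X
    (6,3)@(13, 7): e=[66,44,-14] → .
    (4,4)@(9, 9): e=[54,4,38] → X
    (6,4)@(13, 9): e=[54,68,-26] → .
    (4,5)@(9, 11): e=[42,28,26] → X
    (5,5)@(11, 11): e=[42,60,-6] → .
    (3,6)@(7, 13): e=[30,20,46] → X
    (5,6)@(11, 13): e=[30,84,-18] → .
    (2,7)@(5, 15): e=[18,12,66] → X
    (5,7)@(11, 15): e=[18,108,-30] → .
    (1,8)@(3, 17): e=[6,4,86] → X
    (4,8)@(9, 17): e=[6,100,-10] → .
  covered (12 px):
    . . . . . . . .
    . . . . . . . .
    . . . . . . . .
    . . . . . X . .
    . . . . X X . .
    . . . . X . . .
    . . . X X . . .
    . . X X X . . .
    . X X X . . . .
    . . . . . . . .
    . . . . . . . .
T2:
  2·area = 106  (B↔C swapped to make it positive)
  edge (16, 4)→(15, 21): d=(-1,17) right/bottom  bias=-1
  edge (15, 21)→(10, 0): d=(-5,-21) top-left  bias=+0
  edge (10, 0)→(16, 4): d=(6,4) right/bottom  bias=-1
    (5,0)@(11, 1): e=[88,16,2] → X
    (6,0)@(13, 1): e=[54,58,-6] → .
    (5,1)@(11, 3): e=[86,6,14] → X
    (6,1)@(13, 3): e=[52,48,6] → X
    (7,1)@(15, 3): e=[18,90,-2] → .
    (5,2)@(11, 5): e=[84,-4,26] → .
    (6,2)@(13, 5): e=[50,38,18] → X
    (7,2)@(15, 5): e=[16,80,10] → X
    (6,3)@(13, 7): e=[48,28,30] → X
    (6,4)@(13, 9): e=[46,18,42] → X
    (6,5)@(13, 11): e=[44,8,54] → X
    (6,6)@(13, 13): e=[42,-2,66] → .
    (7,10)@(15, 21): e=[0,0,106] → .  [on edge]
  covered (15 px):
    . . . . . X . .
    . . . . . X X .
    . . . . . . X X
    . . . . . . X X
    . . . . . . X X
    . . . . . . X X
    . . . . . . . X
    . . . . . . . X
    . . . . . . . X
    . . . . . . . X
    . . . . . . . .

Final: 29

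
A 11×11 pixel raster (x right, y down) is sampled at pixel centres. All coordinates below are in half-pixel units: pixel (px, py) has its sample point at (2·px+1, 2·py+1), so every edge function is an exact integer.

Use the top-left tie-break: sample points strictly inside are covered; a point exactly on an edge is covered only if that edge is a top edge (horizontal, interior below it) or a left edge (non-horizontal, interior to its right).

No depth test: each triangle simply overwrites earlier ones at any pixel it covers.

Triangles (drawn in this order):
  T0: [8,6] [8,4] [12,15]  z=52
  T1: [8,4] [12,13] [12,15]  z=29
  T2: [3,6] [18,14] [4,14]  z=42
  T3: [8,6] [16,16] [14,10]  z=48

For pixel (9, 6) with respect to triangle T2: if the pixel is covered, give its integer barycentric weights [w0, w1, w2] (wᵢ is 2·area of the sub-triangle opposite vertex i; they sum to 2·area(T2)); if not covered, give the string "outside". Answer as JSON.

T0:
  2·area = 8
  edge (8, 6)→(8, 4): d=(0,-2) top-left  bias=+0
  edge (8, 4)→(12, 15): d=(4,11) right/bottom  bias=-1
  edge (12, 15)→(8, 6): d=(-4,-9) top-left  bias=+0
    (4,3)@(9, 7): e=[2,1,5] → X
    (5,3)@(11, 7): e=[6,-21,23] → .
    (4,4)@(9, 9): e=[2,9,-3] → .
  covered (1 px):
    . . . . . . . . . . .
    . . . . . . . . . . .
    . . . . . . . . . . .
    . . . . X . . . . . .
    . . . . . . . . . . .
    . . . . . . . . . . .
    . . . . . . . . . . .
    . . . . . . . . . . .
    . . . . . . . . . . .
    . . . . . . . . . . .
    . . . . . . . . . . .
T1:
  2·area = 8
  edge (8, 4)→(12, 13): d=(4,9) right/bottom  bias=-1
  edge (12, 13)→(12, 15): d=(0,2) right/bottom  bias=-1
  edge (12, 15)→(8, 4): d=(-4,-11) top-left  bias=+0
    (5,5)@(11, 11): e=[1,2,5] → X
    (6,5)@(13, 11): e=[-17,-2,27] → .
    (5,6)@(11, 13): e=[9,2,-3] → .
  covered (1 px):
    . . . . . . . . . . .
    . . . . . . . . . . .
    . . . . . . . . . . .
    . . . . . . . . . . .
    . . . . . . . . . . .
    . . . . . X . . . . .
    . . . . . . . . . . .
    . . . . . . . . . . .
    . . . . . . . . . . .
    . . . . . . . . . . .
    . . . . . . . . . . .
T2:
  2·area = 112
  edge (3, 6)→(18, 14): d=(15,8) right/bottom  bias=-1
  edge (18, 14)→(4, 14): d=(-14,0) right/bottom  bias=-1
  edge (4, 14)→(3, 6): d=(-1,-8) top-left  bias=+0
    (2,4)@(5, 9): e=[29,70,13] → X
    (3,4)@(7, 9): e=[13,70,29] → X
    (4,4)@(9, 9): e=[-3,70,45] → .
    (2,5)@(5, 11): e=[59,42,11] → X
    (4,5)@(9, 11): e=[27,42,43] → X
    (5,5)@(11, 11): e=[11,42,59] → X
    (6,5)@(13, 11): e=[-5,42,75] → .
    (2,6)@(5, 13): e=[89,14,9] → X
    (6,6)@(13, 13): e=[25,14,73] → X
    (7,6)@(15, 13): e=[9,14,89] → X
    (8,6)@(17, 13): e=[-7,14,105] → .
    (2,7)@(5, 15): e=[119,-14,7] → .
  covered (12 px):
    . . . . . . . . . . .
    . . . . . . . . . . .
    . . . . . . . . . . .
    . . . . . . . . . . .
    . . X X . . . . . . .
    . . X X X X . . . . .
    . . X X X X X X . . .
    . . . . . . . . . . .
    . . . . . . . . . . .
    . . . . . . . . . . .
    . . . . . . . . . . .
T3:
  2·area = 28  (B↔C swapped to make it positive)
  edge (8, 6)→(14, 10): d=(6,4) right/bottom  bias=-1
  edge (14, 10)→(16, 16): d=(2,6) right/bottom  bias=-1
  edge (16, 16)→(8, 6): d=(-8,-10) top-left  bias=+0
    (5,0)@(11, 1): e=[-42,0,70] → .  [on edge]
    (4,3)@(9, 7): e=[2,24,2] → X
    (5,3)@(11, 7): e=[-6,12,22] → .
    (6,3)@(13, 7): e=[-14,0,42] → .  [on edge]
    (4,4)@(9, 9): e=[14,28,-14] → .
    (5,4)@(11, 9): e=[6,16,6] → X
    (6,4)@(13, 9): e=[-2,4,26] → .
    (5,5)@(11, 11): e=[18,20,-10] → .
    (6,5)@(13, 11): e=[10,8,10] → X
    (7,5)@(15, 11): e=[2,-4,30] → .
    (6,6)@(13, 13): e=[22,12,-6] → .
    (7,6)@(15, 13): e=[14,0,14] → .  [on edge]
    (8,9)@(17, 19): e=[42,0,-14] → .  [on edge]
  covered (3 px):
    . . . . . . . . . . .
    . . . . . . . . . . .
    . . . . . . . . . . .
    . . . . X . . . . . .
    . . . . . X . . . . .
    . . . . . . X . . . .
    . . . . . . . . . . .
    . . . . . . . . . . .
    . . . . . . . . . . .
    . . . . . . . . . . .
    . . . . . . . . . . .

Final: "outside"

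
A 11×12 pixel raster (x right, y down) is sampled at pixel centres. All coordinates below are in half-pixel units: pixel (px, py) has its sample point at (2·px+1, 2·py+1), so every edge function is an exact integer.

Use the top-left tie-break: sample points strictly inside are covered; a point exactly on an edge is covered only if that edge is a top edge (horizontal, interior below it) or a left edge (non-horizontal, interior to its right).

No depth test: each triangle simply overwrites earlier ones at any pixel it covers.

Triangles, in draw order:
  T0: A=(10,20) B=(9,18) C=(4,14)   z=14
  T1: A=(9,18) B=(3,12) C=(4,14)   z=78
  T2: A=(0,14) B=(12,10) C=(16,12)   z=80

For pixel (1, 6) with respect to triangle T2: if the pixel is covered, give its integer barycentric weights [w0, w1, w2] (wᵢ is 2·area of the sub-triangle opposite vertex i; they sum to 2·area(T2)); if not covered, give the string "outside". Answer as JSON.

T0:
  2·area = 6  (B↔C swapped to make it positive)
  edge (10, 20)→(4, 14): d=(-6,-6) top-left  bias=+0
  edge (4, 14)→(9, 18): d=(5,4) right/bottom  bias=-1
  edge (9, 18)→(10, 20): d=(1,2) right/bottom  bias=-1
    (0,5)@(1, 11): e=[0,-3,9] → .  [on edge]
    (1,6)@(3, 13): e=[0,-1,7] → .  [on edge]
    (2,7)@(5, 15): e=[0,1,5] → X  [on edge]
    (3,7)@(7, 15): e=[12,-7,1] → .
    (2,8)@(5, 17): e=[-12,11,7] → .
    (3,8)@(7, 17): e=[0,3,3] → X  [on edge]
    (4,8)@(9, 17): e=[12,-5,-1] → .
    (3,9)@(7, 19): e=[-12,13,5] → .
    (4,9)@(9, 19): e=[0,5,1] → X  [on edge]
    (5,9)@(11, 19): e=[12,-3,-3] → .
    (4,10)@(9, 21): e=[-12,15,3] → .
    (5,10)@(11, 21): e=[0,7,-1] → .  [on edge]
    (6,11)@(13, 23): e=[0,9,-3] → .  [on edge]
  covered (3 px):
    . . . . . . . . . . .
    . . . . . . . . . . .
    . . . . . . . . . . .
    . . . . . . . . . . .
    . . . . . . . . . . .
    . . . . . . . . . . .
    . . . . . . . . . . .
    . . X . . . . . . . .
    . . . X . . . . . . .
    . . . . X . . . . . .
    . . . . . . . . . . .
    . . . . . . . . . . .
T1:
  2·area = 6  (B↔C swapped to make it positive)
  edge (9, 18)→(4, 14): d=(-5,-4) top-left  bias=+0
  edge (4, 14)→(3, 12): d=(-1,-2) top-left  bias=+0
  edge (3, 12)→(9, 18): d=(6,6) right/bottom  bias=-1
  covered (0 px):
    . . . . . . . . . . .
    . . . . . . . . . . .
    . . . . . . . . . . .
    . . . . . . . . . . .
    . . . . . . . . . . .
    . . . . . . . . . . .
    . . . . . . . . . . .
    . . . . . . . . . . .
    . . . . . . . . . . .
    . . . . . . . . . . .
    . . . . . . . . . . .
    . . . . . . . . . . .
T2:
  2·area = 40
  edge (0, 14)→(12, 10): d=(12,-4) top-left  bias=+0
  edge (12, 10)→(16, 12): d=(4,2) right/bottom  bias=-1
  edge (16, 12)→(0, 14): d=(-16,2) right/bottom  bias=-1
    (10,3)@(21, 7): e=[0,-30,70] → .  [on edge]
    (7,4)@(15, 9): e=[0,-10,50] → .  [on edge]
    (4,5)@(9, 11): e=[0,10,30] → X  [on edge]
    (5,5)@(11, 11): e=[8,6,26] → X
    (6,5)@(13, 11): e=[16,2,22] → X
    (7,5)@(15, 11): e=[24,-2,18] → .
    (1,6)@(3, 13): e=[0,30,10] → X  [on edge]
    (2,6)@(5, 13): e=[8,26,6] → X
    (3,6)@(7, 13): e=[16,22,2] → X
    (4,6)@(9, 13): e=[24,18,-2] → .
    (5,6)@(11, 13): e=[32,14,-6] → .
    (6,6)@(13, 13): e=[40,10,-10] → .
  covered (6 px):
    . . . . . . . . . . .
    . . . . . . . . . . .
    . . . . . . . . . . .
    . . . . . . . . . . .
    . . . . . . . . . . .
    . . . . X X X . . . .
    . X X X . . . . . . .
    . . . . . . . . . . .
    . . . . . . . . . . .
    . . . . . . . . . . .
    . . . . . . . . . . .
    . . . . . . . . . . .

Answer: [30,10,0]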